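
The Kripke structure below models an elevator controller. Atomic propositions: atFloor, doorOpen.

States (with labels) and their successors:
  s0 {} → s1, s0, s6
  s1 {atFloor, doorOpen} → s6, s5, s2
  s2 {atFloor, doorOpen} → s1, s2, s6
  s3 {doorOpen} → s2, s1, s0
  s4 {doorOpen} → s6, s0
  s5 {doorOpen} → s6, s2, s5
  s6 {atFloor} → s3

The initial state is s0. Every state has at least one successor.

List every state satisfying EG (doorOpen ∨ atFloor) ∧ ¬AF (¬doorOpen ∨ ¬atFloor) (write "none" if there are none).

States satisfying doorOpen ∨ atFloor: {s1, s2, s3, s4, s5, s6}.
States satisfying EG (doorOpen ∨ atFloor): {s1, s2, s3, s4, s5, s6}.
States satisfying ¬doorOpen ∨ ¬atFloor: {s0, s3, s4, s5, s6}.
States satisfying AF (¬doorOpen ∨ ¬atFloor): {s0, s3, s4, s5, s6}.
States satisfying ¬AF (¬doorOpen ∨ ¬atFloor): {s1, s2}.
States satisfying EG (doorOpen ∨ atFloor) ∧ ¬AF (¬doorOpen ∨ ¬atFloor): {s1, s2}.

{s1, s2}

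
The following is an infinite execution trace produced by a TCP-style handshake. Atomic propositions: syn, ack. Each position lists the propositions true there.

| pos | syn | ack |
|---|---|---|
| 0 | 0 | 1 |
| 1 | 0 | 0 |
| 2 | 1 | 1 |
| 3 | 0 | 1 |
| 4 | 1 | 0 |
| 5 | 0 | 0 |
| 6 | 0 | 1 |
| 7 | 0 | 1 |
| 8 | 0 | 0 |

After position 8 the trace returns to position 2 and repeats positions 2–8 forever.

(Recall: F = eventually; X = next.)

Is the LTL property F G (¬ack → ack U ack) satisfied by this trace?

G (¬ack → ack U ack) is false at every position 0..8, so it never becomes true and F G (¬ack → ack U ack) fails.

No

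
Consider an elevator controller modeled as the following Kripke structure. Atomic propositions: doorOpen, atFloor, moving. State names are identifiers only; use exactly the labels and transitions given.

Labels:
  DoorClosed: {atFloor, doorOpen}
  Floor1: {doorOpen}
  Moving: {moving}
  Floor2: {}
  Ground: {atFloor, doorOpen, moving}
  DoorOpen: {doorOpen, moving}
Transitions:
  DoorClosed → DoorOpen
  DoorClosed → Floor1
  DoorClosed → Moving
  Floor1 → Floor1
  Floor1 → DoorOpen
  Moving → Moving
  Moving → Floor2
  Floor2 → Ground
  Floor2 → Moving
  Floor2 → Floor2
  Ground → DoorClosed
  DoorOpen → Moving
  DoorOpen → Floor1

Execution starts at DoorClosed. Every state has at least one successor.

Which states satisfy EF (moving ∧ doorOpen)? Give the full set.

States satisfying moving ∧ doorOpen: {Ground, DoorOpen}.
States satisfying EF (moving ∧ doorOpen): {DoorClosed, Floor1, Moving, Floor2, Ground, DoorOpen}.

{DoorClosed, Floor1, Moving, Floor2, Ground, DoorOpen}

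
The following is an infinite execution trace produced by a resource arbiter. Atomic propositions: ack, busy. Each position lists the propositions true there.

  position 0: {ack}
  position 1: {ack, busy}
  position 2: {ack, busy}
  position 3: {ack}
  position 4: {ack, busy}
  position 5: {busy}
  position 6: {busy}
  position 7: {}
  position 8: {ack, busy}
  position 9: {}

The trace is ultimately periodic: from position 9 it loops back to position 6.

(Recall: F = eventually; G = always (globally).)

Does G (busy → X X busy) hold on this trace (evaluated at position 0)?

Violated

busy → X X busy must hold at every position from 0 onward. It fails at position 1, so G (busy → X X busy) is false.
Positions where busy holds: 1, 2, 4, 5, 6, 8.
Check X X busy at each: 1→fails, 2→ok, 4→ok, 5→fails, 6→ok, 8→ok.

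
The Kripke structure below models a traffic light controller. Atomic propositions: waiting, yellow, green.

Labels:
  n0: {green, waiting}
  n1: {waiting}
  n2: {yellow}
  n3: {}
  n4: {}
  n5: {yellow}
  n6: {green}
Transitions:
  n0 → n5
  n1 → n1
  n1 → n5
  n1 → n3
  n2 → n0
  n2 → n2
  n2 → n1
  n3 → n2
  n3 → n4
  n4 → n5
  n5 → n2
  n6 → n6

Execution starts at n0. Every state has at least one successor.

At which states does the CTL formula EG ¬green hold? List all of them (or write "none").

States satisfying ¬green: {n1, n2, n3, n4, n5}.
States satisfying EG ¬green: {n1, n2, n3, n4, n5}.

{n1, n2, n3, n4, n5}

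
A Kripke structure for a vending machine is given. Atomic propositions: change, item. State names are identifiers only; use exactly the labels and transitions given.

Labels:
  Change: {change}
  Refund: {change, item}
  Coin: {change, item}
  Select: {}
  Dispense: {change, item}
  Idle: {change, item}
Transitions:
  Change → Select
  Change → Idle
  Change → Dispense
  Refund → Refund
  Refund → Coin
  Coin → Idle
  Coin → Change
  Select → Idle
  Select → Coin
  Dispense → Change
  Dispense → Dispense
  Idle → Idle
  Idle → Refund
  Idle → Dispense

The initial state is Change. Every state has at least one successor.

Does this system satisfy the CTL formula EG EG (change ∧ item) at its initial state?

States satisfying EG (change ∧ item): {Refund, Coin, Dispense, Idle}.
States satisfying EG EG (change ∧ item): {Refund, Coin, Dispense, Idle}.
No suitable path/successor from Change witnesses the formula.
Change ∉ Sat(EG EG (change ∧ item)).

No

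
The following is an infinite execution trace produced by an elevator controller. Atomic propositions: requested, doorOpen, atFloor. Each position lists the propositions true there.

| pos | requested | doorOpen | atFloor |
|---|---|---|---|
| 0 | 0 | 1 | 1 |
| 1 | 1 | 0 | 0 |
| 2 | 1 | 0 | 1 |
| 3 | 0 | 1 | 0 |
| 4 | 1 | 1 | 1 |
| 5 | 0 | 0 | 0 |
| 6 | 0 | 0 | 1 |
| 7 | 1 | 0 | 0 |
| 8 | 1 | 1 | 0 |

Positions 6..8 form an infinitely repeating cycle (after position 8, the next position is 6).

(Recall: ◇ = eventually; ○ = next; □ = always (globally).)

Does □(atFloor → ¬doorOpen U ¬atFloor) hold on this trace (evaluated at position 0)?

Does not hold

atFloor → ¬doorOpen U ¬atFloor must hold at every position from 0 onward. It fails at position 0, so □(atFloor → ¬doorOpen U ¬atFloor) is false.
Positions where atFloor holds: 0, 2, 4, 6.
Check ¬doorOpen U ¬atFloor at each: 0→fails, 2→ok, 4→fails, 6→ok.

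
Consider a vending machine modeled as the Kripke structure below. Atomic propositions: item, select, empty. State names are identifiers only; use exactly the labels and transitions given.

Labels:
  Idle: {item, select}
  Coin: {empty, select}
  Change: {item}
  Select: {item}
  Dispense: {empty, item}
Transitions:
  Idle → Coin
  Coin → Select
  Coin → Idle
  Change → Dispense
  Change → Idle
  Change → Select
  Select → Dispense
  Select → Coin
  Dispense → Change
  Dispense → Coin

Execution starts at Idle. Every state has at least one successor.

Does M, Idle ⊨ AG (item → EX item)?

Does not hold

States satisfying item → EX item: {Coin, Change, Select, Dispense}.
States satisfying AG (item → EX item): ∅.
Idle is reachable from Idle and violates item → EX item, so AG fails at Idle.
Idle ∉ Sat(AG (item → EX item)).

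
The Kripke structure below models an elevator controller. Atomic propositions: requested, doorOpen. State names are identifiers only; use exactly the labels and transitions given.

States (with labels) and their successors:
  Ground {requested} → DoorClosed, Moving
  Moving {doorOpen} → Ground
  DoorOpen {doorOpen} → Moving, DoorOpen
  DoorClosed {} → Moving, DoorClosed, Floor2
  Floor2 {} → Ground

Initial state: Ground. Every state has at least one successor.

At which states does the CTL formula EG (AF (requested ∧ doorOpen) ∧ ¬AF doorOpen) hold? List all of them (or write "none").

none

States satisfying AF (requested ∧ doorOpen) ∧ ¬AF doorOpen: ∅.
States satisfying EG (AF (requested ∧ doorOpen) ∧ ¬AF doorOpen): ∅.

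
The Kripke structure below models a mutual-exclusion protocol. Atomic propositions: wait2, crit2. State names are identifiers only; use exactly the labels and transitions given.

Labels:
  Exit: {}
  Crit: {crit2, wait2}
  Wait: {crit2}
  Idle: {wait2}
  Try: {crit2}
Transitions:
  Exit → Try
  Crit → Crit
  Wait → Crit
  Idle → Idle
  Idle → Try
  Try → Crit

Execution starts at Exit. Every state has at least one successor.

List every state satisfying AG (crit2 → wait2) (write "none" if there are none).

{Crit}

States satisfying crit2 → wait2: {Exit, Crit, Idle}.
States satisfying AG (crit2 → wait2): {Crit}.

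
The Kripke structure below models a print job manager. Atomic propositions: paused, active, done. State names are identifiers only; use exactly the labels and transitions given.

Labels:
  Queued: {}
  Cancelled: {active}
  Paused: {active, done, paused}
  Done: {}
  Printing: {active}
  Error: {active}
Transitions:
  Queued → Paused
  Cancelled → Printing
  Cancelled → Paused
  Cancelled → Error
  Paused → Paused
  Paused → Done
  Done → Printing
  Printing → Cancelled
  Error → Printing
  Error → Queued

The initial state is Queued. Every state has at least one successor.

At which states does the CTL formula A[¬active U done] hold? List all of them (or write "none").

{Queued, Paused}

States satisfying ¬active: {Queued, Done}.
States satisfying done: {Paused}.
States satisfying A[¬active U done]: {Queued, Paused}.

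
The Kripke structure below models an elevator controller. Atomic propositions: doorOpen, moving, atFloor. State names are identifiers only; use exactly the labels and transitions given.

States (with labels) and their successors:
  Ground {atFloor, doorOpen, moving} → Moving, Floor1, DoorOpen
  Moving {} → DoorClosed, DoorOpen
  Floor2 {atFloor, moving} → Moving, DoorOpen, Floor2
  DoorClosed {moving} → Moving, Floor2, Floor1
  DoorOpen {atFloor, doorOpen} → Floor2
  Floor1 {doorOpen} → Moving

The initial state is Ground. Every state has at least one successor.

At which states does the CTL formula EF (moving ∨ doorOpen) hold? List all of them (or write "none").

{Ground, Moving, Floor2, DoorClosed, DoorOpen, Floor1}

States satisfying moving ∨ doorOpen: {Ground, Floor2, DoorClosed, DoorOpen, Floor1}.
States satisfying EF (moving ∨ doorOpen): {Ground, Moving, Floor2, DoorClosed, DoorOpen, Floor1}.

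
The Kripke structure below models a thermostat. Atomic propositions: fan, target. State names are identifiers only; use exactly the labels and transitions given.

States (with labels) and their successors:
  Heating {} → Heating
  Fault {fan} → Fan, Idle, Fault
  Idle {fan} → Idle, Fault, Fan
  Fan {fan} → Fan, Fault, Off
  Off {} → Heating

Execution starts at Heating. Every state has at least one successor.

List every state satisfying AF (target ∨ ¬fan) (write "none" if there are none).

{Heating, Off}

States satisfying target ∨ ¬fan: {Heating, Off}.
States satisfying AF (target ∨ ¬fan): {Heating, Off}.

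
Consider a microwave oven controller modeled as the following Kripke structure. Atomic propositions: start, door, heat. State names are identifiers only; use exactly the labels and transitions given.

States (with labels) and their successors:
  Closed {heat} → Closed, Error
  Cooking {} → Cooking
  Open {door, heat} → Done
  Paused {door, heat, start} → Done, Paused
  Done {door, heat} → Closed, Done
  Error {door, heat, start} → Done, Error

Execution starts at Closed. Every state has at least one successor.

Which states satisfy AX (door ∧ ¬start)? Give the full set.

States satisfying door ∧ ¬start: {Open, Done}.
States satisfying AX (door ∧ ¬start): {Open}.

{Open}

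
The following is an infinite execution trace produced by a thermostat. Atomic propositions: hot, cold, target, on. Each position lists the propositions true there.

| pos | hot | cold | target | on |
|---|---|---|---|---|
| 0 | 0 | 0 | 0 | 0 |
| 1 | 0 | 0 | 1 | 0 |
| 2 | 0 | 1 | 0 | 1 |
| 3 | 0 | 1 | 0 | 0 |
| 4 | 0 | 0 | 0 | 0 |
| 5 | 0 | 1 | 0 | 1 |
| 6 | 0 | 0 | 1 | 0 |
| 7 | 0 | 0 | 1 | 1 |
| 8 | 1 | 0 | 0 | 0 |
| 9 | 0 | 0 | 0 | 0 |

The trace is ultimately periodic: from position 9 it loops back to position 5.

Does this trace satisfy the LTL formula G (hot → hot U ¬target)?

Yes

hot → hot U ¬target holds at every position 0..9, and those are all positions ever visited, so G (hot → hot U ¬target) holds.
Positions where hot holds: 8.
Check hot U ¬target at each: 8→ok.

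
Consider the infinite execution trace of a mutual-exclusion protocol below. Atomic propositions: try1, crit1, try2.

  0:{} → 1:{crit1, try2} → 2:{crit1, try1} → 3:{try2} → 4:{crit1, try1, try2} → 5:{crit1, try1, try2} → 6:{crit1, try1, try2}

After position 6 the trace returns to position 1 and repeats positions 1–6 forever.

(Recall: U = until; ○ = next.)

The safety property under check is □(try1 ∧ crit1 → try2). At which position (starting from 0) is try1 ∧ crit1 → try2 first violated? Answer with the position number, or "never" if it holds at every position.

2

Check try1 ∧ crit1 → try2 at each position in order: 0 ✓, 1 ✓.
At position 2 the labels are {crit1, try1}, so try1 ∧ crit1 → try2 is false there. This is the first violation.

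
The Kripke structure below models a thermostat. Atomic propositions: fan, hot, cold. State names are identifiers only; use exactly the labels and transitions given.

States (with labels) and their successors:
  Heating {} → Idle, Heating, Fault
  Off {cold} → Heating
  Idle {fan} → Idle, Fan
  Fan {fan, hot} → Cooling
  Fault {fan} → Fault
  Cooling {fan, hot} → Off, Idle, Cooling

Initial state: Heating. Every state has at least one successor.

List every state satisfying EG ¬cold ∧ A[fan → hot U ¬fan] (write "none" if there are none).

{Heating}

States satisfying ¬cold: {Heating, Idle, Fan, Fault, Cooling}.
States satisfying EG ¬cold: {Heating, Idle, Fan, Fault, Cooling}.
States satisfying fan → hot: {Heating, Off, Fan, Cooling}.
States satisfying ¬fan: {Heating, Off}.
States satisfying A[fan → hot U ¬fan]: {Heating, Off}.
States satisfying EG ¬cold ∧ A[fan → hot U ¬fan]: {Heating}.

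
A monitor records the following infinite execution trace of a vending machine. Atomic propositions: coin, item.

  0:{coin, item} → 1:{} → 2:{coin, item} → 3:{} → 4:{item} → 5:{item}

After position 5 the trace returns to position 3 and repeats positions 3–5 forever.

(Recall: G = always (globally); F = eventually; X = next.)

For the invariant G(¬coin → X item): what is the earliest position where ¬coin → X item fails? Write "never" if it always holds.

5

Check ¬coin → X item at each position in order: 0 ✓, 1 ✓, 2 ✓, 3 ✓, 4 ✓.
At position 5 the labels are {item} and the next position 3 has {}, so ¬coin → X item is false there. This is the first violation.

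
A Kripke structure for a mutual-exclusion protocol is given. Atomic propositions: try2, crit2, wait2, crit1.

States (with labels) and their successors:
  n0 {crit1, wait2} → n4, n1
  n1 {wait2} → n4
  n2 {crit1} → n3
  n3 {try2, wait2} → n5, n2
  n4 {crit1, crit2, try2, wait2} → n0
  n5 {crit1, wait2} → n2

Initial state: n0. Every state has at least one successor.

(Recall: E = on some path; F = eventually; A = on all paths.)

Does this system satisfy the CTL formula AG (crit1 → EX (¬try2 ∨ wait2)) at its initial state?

Yes

States satisfying crit1 → EX (¬try2 ∨ wait2): {n0, n1, n2, n3, n4, n5}.
States satisfying AG (crit1 → EX (¬try2 ∨ wait2)): {n0, n1, n2, n3, n4, n5}.
Every state reachable from n0 satisfies crit1 → EX (¬try2 ∨ wait2).
n0 ∈ Sat(AG (crit1 → EX (¬try2 ∨ wait2))).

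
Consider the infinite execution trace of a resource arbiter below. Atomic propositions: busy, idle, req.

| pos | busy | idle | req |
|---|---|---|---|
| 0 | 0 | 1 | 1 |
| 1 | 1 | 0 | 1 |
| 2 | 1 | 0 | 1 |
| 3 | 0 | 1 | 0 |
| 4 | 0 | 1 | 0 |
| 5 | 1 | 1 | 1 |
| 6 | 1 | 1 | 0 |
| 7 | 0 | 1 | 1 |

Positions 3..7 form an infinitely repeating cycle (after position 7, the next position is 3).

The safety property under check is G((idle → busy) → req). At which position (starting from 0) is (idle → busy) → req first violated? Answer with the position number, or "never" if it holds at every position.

6

Check (idle → busy) → req at each position in order: 0 ✓, 1 ✓, 2 ✓, 3 ✓, 4 ✓, 5 ✓.
At position 6 the labels are {busy, idle}, so (idle → busy) → req is false there. This is the first violation.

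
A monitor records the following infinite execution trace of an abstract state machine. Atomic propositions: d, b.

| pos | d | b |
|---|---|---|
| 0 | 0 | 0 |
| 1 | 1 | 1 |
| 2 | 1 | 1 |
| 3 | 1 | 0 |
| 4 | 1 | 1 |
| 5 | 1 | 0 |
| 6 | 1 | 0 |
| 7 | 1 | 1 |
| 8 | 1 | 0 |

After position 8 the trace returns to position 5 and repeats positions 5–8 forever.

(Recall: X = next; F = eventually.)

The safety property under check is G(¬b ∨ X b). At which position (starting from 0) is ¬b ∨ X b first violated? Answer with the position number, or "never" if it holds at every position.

2

Check ¬b ∨ X b at each position in order: 0 ✓, 1 ✓.
At position 2 the labels are {b, d} and the next position 3 has {d}, so ¬b ∨ X b is false there. This is the first violation.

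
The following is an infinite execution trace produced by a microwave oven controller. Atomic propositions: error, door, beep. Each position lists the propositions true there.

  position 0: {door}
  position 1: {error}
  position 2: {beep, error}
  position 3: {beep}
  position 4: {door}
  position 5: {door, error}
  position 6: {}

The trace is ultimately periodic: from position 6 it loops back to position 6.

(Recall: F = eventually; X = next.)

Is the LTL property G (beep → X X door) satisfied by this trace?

beep → X X door holds at every position 0..6, and those are all positions ever visited, so G (beep → X X door) holds.
Positions where beep holds: 2, 3.
Check X X door at each: 2→ok, 3→ok.

Satisfied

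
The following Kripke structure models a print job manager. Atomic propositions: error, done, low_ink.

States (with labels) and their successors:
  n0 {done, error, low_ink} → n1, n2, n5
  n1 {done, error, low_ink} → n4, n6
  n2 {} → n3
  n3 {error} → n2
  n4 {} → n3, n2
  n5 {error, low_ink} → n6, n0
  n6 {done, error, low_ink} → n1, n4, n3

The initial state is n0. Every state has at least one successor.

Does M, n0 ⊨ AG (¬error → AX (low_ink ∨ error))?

No

States satisfying ¬error → AX (low_ink ∨ error): {n0, n1, n2, n3, n5, n6}.
States satisfying AG (¬error → AX (low_ink ∨ error)): {n2, n3}.
n4 is reachable from n0 and violates ¬error → AX (low_ink ∨ error), so AG fails at n0.
n0 ∉ Sat(AG (¬error → AX (low_ink ∨ error))).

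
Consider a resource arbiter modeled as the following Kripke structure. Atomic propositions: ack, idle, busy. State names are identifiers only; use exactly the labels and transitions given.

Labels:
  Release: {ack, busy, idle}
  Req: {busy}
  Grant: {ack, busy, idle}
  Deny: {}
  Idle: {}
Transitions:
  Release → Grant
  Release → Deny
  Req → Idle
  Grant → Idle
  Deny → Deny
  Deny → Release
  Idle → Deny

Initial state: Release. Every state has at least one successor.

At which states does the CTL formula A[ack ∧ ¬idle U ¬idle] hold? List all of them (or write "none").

{Req, Deny, Idle}

States satisfying ack ∧ ¬idle: ∅.
States satisfying ¬idle: {Req, Deny, Idle}.
States satisfying A[ack ∧ ¬idle U ¬idle]: {Req, Deny, Idle}.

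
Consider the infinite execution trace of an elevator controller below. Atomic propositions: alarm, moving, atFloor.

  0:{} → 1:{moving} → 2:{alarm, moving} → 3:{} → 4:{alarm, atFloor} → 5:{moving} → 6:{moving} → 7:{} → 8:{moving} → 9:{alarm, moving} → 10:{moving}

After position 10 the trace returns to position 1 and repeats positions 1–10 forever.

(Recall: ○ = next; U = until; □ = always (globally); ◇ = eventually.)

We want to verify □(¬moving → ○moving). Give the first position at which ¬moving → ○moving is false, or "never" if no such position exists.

3

Check ¬moving → ○moving at each position in order: 0 ✓, 1 ✓, 2 ✓.
At position 3 the labels are {} and the next position 4 has {alarm, atFloor}, so ¬moving → ○moving is false there. This is the first violation.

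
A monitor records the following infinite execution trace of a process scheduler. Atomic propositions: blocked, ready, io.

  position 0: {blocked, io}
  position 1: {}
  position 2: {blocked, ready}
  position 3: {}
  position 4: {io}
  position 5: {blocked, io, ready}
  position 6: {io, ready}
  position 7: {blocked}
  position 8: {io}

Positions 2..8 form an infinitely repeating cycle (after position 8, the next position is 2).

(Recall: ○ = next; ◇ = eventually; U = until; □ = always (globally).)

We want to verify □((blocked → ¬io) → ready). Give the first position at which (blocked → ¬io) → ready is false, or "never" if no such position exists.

Check (blocked → ¬io) → ready at each position in order: 0 ✓.
At position 1 the labels are {}, so (blocked → ¬io) → ready is false there. This is the first violation.

1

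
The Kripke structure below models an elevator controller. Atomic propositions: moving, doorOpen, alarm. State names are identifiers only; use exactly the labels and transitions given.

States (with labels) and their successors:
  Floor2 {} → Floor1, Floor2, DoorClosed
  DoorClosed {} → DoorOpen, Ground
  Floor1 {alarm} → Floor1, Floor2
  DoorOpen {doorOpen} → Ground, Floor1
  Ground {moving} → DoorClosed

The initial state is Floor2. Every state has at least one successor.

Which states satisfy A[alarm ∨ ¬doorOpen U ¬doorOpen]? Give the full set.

{Floor2, DoorClosed, Floor1, Ground}

States satisfying alarm ∨ ¬doorOpen: {Floor2, DoorClosed, Floor1, Ground}.
States satisfying ¬doorOpen: {Floor2, DoorClosed, Floor1, Ground}.
States satisfying A[alarm ∨ ¬doorOpen U ¬doorOpen]: {Floor2, DoorClosed, Floor1, Ground}.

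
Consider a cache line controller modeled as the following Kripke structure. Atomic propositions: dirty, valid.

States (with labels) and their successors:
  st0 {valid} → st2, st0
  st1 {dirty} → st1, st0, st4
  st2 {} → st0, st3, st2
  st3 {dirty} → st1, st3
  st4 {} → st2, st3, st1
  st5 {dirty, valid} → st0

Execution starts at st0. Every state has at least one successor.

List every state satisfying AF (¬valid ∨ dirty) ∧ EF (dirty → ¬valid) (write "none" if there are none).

States satisfying ¬valid ∨ dirty: {st1, st2, st3, st4, st5}.
States satisfying AF (¬valid ∨ dirty): {st1, st2, st3, st4, st5}.
States satisfying dirty → ¬valid: {st0, st1, st2, st3, st4}.
States satisfying EF (dirty → ¬valid): {st0, st1, st2, st3, st4, st5}.
States satisfying AF (¬valid ∨ dirty) ∧ EF (dirty → ¬valid): {st1, st2, st3, st4, st5}.

{st1, st2, st3, st4, st5}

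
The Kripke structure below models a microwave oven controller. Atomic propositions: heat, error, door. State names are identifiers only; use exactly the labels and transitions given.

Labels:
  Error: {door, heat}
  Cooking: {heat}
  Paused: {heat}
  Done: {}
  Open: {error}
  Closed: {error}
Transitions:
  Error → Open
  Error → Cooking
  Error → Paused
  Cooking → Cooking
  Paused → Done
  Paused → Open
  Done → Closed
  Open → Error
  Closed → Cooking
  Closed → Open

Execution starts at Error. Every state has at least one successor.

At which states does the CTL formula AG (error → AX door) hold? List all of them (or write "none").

States satisfying error → AX door: {Error, Cooking, Paused, Done, Open}.
States satisfying AG (error → AX door): {Cooking}.

{Cooking}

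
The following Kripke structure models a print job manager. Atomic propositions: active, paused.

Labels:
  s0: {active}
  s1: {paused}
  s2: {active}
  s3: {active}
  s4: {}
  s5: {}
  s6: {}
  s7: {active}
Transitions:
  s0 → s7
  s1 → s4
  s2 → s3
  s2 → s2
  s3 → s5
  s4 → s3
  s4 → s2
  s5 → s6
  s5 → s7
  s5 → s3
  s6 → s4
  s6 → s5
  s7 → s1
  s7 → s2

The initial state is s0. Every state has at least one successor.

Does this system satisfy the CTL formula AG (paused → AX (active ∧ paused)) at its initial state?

States satisfying paused → AX (active ∧ paused): {s0, s2, s3, s4, s5, s6, s7}.
States satisfying AG (paused → AX (active ∧ paused)): ∅.
s1 is reachable from s0 and violates paused → AX (active ∧ paused), so AG fails at s0.
s0 ∉ Sat(AG (paused → AX (active ∧ paused))).

No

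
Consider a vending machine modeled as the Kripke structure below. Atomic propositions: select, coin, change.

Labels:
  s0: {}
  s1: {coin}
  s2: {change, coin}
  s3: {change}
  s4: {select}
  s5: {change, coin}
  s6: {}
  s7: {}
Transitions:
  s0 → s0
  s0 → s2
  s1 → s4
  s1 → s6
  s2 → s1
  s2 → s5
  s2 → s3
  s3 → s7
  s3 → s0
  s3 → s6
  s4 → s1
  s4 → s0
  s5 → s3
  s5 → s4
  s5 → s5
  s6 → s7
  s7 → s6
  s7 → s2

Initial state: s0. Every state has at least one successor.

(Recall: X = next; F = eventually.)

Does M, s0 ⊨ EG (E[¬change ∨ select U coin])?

States satisfying E[¬change ∨ select U coin]: {s0, s1, s2, s4, s5, s6, s7}.
States satisfying EG (E[¬change ∨ select U coin]): {s0, s1, s2, s4, s5, s6, s7}.
s0 ∈ Sat(EG (E[¬change ∨ select U coin])).

Satisfied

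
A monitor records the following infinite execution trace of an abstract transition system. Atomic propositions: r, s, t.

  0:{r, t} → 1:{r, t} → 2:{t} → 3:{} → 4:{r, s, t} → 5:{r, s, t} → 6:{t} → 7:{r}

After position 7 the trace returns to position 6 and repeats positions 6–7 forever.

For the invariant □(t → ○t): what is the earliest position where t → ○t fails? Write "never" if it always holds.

Check t → ○t at each position in order: 0 ✓, 1 ✓.
At position 2 the labels are {t} and the next position 3 has {}, so t → ○t is false there. This is the first violation.

2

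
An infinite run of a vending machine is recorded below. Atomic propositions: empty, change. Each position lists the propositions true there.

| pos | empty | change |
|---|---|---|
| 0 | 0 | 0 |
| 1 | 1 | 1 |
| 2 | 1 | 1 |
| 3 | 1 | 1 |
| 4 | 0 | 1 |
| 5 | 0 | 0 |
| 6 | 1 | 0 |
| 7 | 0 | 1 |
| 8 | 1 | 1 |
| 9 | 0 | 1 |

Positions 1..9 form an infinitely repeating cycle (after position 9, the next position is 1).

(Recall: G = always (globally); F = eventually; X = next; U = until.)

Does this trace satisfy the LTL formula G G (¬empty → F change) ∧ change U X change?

G (¬empty → F change) holds at every position 0..9, and those are all positions ever visited, so G G (¬empty → F change) holds.
Walking from position 0: X change first holds at position 0, and change holds at every earlier position along the way, so change U X change holds.
At position 0: G G (¬empty → F change) is true; change U X change is true; so G G (¬empty → F change) ∧ change U X change is true.

Holds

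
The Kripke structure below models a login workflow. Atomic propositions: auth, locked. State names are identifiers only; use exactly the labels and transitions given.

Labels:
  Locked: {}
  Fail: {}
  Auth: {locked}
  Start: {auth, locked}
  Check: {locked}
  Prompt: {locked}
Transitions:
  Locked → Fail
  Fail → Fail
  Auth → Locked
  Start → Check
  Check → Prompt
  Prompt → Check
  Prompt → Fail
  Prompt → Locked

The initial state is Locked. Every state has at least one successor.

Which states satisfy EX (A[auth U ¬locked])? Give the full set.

States satisfying A[auth U ¬locked]: {Locked, Fail}.
States satisfying EX (A[auth U ¬locked]): {Locked, Fail, Auth, Prompt}.

{Locked, Fail, Auth, Prompt}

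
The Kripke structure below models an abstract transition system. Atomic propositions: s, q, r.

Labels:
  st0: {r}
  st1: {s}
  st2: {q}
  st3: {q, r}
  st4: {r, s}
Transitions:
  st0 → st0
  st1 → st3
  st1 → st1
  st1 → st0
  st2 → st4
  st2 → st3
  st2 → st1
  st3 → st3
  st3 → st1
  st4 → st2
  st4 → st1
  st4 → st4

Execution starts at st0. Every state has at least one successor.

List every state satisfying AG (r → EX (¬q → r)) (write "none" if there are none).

States satisfying r → EX (¬q → r): {st0, st1, st2, st3, st4}.
States satisfying AG (r → EX (¬q → r)): {st0, st1, st2, st3, st4}.

{st0, st1, st2, st3, st4}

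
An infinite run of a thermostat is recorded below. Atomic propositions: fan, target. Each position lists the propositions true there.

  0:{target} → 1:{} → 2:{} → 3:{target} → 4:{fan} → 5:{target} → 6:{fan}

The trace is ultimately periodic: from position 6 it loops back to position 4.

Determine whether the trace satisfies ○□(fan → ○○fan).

The position after 0 is 1; □(fan → ○○fan) is false there.

Violated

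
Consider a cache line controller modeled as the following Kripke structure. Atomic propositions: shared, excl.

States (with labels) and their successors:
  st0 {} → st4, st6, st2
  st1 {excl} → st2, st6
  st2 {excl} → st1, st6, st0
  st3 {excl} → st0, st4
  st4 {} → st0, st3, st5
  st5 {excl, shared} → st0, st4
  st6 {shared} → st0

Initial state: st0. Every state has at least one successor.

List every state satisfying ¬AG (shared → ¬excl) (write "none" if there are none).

{st0, st1, st2, st3, st4, st5, st6}

States satisfying shared → ¬excl: {st0, st1, st2, st3, st4, st6}.
States satisfying AG (shared → ¬excl): ∅.
States satisfying ¬AG (shared → ¬excl): {st0, st1, st2, st3, st4, st5, st6}.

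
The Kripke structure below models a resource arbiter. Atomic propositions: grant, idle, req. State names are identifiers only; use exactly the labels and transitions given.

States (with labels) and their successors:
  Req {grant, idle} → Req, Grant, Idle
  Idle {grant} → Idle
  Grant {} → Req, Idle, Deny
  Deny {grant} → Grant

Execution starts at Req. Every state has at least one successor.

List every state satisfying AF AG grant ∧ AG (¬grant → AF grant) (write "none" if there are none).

{Idle}

States satisfying AG grant: {Idle}.
States satisfying AF AG grant: {Idle}.
States satisfying ¬grant → AF grant: {Req, Idle, Grant, Deny}.
States satisfying AG (¬grant → AF grant): {Req, Idle, Grant, Deny}.
States satisfying AF AG grant ∧ AG (¬grant → AF grant): {Idle}.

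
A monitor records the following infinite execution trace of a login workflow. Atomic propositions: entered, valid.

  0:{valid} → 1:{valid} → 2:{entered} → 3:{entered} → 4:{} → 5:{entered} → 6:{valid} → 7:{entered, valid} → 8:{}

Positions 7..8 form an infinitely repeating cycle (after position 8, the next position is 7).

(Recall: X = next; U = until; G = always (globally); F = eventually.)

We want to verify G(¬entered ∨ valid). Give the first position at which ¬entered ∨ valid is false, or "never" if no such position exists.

Check ¬entered ∨ valid at each position in order: 0 ✓, 1 ✓.
At position 2 the labels are {entered}, so ¬entered ∨ valid is false there. This is the first violation.

2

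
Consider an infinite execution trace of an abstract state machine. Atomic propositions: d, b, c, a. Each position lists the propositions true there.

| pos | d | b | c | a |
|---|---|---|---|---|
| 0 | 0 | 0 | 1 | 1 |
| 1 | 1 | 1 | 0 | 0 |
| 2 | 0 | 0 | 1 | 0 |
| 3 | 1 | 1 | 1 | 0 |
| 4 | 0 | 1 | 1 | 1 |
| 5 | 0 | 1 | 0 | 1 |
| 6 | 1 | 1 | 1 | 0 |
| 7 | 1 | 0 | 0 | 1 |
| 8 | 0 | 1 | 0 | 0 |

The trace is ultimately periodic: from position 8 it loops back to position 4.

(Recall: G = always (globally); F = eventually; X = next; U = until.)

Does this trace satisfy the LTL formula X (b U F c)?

Satisfied

The position after 0 is 1; b U F c is true there.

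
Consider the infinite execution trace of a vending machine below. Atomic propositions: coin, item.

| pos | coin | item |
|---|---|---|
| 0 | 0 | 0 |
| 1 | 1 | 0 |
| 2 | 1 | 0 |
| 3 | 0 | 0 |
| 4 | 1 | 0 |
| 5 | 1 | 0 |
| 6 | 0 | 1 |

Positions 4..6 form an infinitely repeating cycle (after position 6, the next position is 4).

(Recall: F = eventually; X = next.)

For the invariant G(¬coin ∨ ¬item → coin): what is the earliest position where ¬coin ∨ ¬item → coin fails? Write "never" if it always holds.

At position 0 the labels are {}, so ¬coin ∨ ¬item → coin is false there. This is the first violation.

0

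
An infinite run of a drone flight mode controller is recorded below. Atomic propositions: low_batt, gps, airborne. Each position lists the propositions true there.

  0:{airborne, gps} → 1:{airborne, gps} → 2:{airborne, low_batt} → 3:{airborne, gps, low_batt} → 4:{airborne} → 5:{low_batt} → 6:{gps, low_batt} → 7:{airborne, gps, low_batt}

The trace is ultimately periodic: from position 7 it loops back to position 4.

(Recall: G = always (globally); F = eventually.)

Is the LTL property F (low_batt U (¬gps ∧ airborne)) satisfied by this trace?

low_batt U (¬gps ∧ airborne) holds at position 2, which is reachable from 0, so F (low_batt U (¬gps ∧ airborne)) holds.

Satisfied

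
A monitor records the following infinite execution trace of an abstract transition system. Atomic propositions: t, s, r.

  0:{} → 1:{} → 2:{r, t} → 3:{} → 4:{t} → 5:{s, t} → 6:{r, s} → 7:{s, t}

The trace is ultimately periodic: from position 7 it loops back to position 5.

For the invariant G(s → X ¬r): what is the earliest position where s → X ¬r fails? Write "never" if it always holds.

Check s → X ¬r at each position in order: 0 ✓, 1 ✓, 2 ✓, 3 ✓, 4 ✓.
At position 5 the labels are {s, t} and the next position 6 has {r, s}, so s → X ¬r is false there. This is the first violation.

5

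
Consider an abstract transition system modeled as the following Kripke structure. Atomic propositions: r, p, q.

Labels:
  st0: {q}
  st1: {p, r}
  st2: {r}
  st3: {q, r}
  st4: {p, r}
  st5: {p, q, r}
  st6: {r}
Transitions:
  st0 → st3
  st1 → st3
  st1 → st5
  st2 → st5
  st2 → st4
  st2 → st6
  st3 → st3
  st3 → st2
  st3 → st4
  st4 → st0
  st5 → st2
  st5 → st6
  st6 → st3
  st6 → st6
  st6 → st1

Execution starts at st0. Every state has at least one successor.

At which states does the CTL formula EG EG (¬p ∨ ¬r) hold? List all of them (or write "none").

{st0, st2, st3, st6}

States satisfying EG (¬p ∨ ¬r): {st0, st2, st3, st6}.
States satisfying EG EG (¬p ∨ ¬r): {st0, st2, st3, st6}.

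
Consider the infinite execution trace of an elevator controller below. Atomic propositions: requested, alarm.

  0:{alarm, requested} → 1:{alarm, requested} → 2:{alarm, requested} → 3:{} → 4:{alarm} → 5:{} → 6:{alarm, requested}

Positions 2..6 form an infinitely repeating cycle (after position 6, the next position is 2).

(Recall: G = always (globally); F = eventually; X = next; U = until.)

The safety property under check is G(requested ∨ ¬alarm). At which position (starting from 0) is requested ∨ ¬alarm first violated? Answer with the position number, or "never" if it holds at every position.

Check requested ∨ ¬alarm at each position in order: 0 ✓, 1 ✓, 2 ✓, 3 ✓.
At position 4 the labels are {alarm}, so requested ∨ ¬alarm is false there. This is the first violation.

4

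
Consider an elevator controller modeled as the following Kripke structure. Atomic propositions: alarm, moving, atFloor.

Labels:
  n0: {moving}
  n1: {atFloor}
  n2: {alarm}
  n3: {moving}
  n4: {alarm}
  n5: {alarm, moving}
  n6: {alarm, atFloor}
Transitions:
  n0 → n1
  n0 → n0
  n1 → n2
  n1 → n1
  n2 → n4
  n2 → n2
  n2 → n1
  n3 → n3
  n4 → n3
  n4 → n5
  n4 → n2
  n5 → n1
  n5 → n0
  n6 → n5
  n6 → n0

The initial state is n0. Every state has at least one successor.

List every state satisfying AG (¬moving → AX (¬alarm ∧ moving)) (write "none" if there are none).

States satisfying ¬moving → AX (¬alarm ∧ moving): {n0, n3, n5}.
States satisfying AG (¬moving → AX (¬alarm ∧ moving)): {n3}.

{n3}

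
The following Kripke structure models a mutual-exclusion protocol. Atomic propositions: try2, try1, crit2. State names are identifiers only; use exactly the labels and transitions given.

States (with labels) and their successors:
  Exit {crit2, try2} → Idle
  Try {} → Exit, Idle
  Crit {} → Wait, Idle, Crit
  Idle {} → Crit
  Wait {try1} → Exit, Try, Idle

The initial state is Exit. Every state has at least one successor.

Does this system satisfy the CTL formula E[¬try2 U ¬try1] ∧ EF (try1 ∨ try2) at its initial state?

Yes

States satisfying ¬try2: {Try, Crit, Idle, Wait}.
States satisfying ¬try1: {Exit, Try, Crit, Idle}.
States satisfying E[¬try2 U ¬try1]: {Exit, Try, Crit, Idle, Wait}.
States satisfying try1 ∨ try2: {Exit, Wait}.
States satisfying EF (try1 ∨ try2): {Exit, Try, Crit, Idle, Wait}.
States satisfying E[¬try2 U ¬try1] ∧ EF (try1 ∨ try2): {Exit, Try, Crit, Idle, Wait}.
Exit ∈ Sat(E[¬try2 U ¬try1] ∧ EF (try1 ∨ try2)).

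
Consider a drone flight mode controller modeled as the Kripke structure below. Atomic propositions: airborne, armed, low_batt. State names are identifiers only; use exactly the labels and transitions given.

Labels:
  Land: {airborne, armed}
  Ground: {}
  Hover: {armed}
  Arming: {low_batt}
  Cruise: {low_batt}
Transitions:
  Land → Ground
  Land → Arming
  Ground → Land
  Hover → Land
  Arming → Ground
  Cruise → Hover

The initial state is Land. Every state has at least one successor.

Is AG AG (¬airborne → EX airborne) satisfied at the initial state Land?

Violated

States satisfying AG (¬airborne → EX airborne): ∅.
States satisfying AG AG (¬airborne → EX airborne): ∅.
Arming is reachable from Land and violates AG (¬airborne → EX airborne), so AG fails at Land.
Land ∉ Sat(AG AG (¬airborne → EX airborne)).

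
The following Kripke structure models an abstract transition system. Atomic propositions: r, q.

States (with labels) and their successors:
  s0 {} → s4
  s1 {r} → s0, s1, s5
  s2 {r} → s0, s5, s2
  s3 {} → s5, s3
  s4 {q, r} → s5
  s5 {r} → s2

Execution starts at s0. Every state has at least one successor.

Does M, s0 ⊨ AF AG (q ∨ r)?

States satisfying AG (q ∨ r): ∅.
States satisfying AF AG (q ∨ r): ∅.
There is a path from s0 along which AG (q ∨ r) never holds.
s0 ∉ Sat(AF AG (q ∨ r)).

Violated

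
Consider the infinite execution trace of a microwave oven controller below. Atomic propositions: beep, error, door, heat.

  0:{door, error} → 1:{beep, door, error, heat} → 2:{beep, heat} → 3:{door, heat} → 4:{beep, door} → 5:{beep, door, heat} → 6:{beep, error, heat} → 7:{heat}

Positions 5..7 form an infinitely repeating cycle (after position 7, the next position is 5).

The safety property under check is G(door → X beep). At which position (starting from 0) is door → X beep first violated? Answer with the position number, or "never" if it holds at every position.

door → X beep holds at every position 0..7, and those are all the positions the trace ever visits, so the invariant G(door → X beep) is never violated.

never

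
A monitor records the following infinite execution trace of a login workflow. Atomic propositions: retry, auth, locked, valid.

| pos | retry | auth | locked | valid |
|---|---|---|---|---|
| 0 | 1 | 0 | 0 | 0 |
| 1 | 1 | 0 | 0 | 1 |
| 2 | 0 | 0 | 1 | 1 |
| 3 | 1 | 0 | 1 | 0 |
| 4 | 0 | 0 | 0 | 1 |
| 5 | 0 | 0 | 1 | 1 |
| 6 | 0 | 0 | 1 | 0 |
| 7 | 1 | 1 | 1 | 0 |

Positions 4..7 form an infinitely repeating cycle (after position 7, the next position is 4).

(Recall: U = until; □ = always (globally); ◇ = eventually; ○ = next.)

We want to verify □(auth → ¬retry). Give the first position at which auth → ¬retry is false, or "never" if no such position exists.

7

Check auth → ¬retry at each position in order: 0 ✓, 1 ✓, 2 ✓, 3 ✓, 4 ✓, 5 ✓, 6 ✓.
At position 7 the labels are {auth, locked, retry}, so auth → ¬retry is false there. This is the first violation.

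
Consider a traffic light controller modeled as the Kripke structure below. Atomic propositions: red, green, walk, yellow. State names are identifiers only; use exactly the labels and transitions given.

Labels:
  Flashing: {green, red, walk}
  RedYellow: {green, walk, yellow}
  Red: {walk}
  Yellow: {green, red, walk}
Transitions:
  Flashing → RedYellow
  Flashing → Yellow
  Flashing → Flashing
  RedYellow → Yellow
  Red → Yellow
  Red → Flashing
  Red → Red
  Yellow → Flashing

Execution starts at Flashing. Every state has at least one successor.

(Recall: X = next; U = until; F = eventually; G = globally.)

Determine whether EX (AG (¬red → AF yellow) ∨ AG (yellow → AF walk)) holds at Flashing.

States satisfying AG (¬red → AF yellow) ∨ AG (yellow → AF walk): {Flashing, RedYellow, Red, Yellow}.
States satisfying EX (AG (¬red → AF yellow) ∨ AG (yellow → AF walk)): {Flashing, RedYellow, Red, Yellow}.
Flashing ∈ Sat(EX (AG (¬red → AF yellow) ∨ AG (yellow → AF walk))).

Holds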